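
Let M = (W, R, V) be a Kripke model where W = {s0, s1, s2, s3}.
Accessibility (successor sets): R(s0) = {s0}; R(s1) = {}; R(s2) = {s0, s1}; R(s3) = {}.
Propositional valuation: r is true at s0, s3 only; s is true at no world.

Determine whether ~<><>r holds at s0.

No

At s0: <><>r is true, so ~<><>r is false.
  At s0: <><>r requires <>r at some successor in {s0}.
    <>r holds at s0, so <><>r is true at s0.
      At s0: <>r requires r at some successor in {s0}.
        r holds at s0, so <>r is true at s0.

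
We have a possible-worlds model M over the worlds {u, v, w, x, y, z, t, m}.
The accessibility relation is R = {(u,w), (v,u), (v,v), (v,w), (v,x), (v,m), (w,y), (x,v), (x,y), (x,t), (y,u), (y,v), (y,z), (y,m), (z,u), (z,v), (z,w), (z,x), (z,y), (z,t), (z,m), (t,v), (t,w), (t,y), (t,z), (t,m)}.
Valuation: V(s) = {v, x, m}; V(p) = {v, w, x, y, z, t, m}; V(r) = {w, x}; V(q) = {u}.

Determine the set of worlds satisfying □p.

u, w, x, t, m

Let φ = □p. Evaluate φ at each world:
  u (successors {w}): φ is true.
  v (successors {u, v, w, x, m}): φ is false.
  w (successors {y}): φ is true.
  x (successors {v, y, t}): φ is true.
  y (successors {u, v, z, m}): φ is false.
  z (successors {u, v, w, x, y, t, m}): φ is false.
  t (successors {v, w, y, z, m}): φ is true.
  m (successors ∅): φ is true.
For instance, at u:
  At u: □p requires p at every successor {w}.
    At w: p is true.
  So □p is true at u.
Satisfying worlds: {u, w, x, t, m}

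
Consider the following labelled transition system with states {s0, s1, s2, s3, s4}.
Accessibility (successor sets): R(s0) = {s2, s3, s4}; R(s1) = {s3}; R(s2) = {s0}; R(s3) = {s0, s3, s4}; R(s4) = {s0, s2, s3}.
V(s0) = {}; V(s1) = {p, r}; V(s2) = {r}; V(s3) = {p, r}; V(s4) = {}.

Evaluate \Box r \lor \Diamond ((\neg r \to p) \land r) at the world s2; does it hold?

No

At s2: \Box r is false, \Diamond ((\neg r \to p) \land r) is false, so \Box r \lor \Diamond ((\neg r \to p) \land r) is false.
  At s2: \Box r requires r at every successor {s0}.
    r fails at s0, so \Box r is false at s2.
  At s2: \Diamond ((\neg r \to p) \land r) requires (\neg r \to p) \land r at some successor in {s0}.
    At s0: (\neg r \to p) \land r is false.
  So \Diamond ((\neg r \to p) \land r) is false at s2.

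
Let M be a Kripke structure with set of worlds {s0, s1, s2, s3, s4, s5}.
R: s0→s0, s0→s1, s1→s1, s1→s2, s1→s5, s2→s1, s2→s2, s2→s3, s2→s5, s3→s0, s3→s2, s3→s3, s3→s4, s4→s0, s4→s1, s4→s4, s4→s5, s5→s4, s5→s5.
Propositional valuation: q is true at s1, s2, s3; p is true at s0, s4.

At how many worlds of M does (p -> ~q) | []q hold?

Let φ = (p -> ~q) | []q. Evaluate φ at each world:
  s0 (successors {s0, s1}): φ is true.
  s1 (successors {s1, s2, s5}): φ is true.
  s2 (successors {s1, s2, s3, s5}): φ is true.
  s3 (successors {s0, s2, s3, s4}): φ is true.
  s4 (successors {s0, s1, s4, s5}): φ is true.
  s5 (successors {s4, s5}): φ is true.
For instance, at s5:
  At s5: p -> ~q is true, []q is false, so (p -> ~q) | []q is true.
    At s5: []q requires q at every successor {s4, s5}.
      q fails at s4, so []q is false at s5.
Satisfying worlds: {s0, s1, s2, s3, s4, s5}

6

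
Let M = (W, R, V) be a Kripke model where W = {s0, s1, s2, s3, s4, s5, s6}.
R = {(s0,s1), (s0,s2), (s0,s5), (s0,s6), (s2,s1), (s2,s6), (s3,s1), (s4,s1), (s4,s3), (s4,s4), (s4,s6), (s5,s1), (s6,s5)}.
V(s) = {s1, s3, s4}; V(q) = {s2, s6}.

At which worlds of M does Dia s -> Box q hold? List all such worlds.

Let φ = Dia s -> Box q. Evaluate φ at each world:
  s0 (successors {s1, s2, s5, s6}): φ is false.
  s1 (successors ∅): φ is true.
  s2 (successors {s1, s6}): φ is false.
  s3 (successors {s1}): φ is false.
  s4 (successors {s1, s3, s4, s6}): φ is false.
  s5 (successors {s1}): φ is false.
  s6 (successors {s5}): φ is true.
For instance, at s6:
  At s6: Dia s is false, Box q is false, so Dia s -> Box q is true.
    At s6: Dia s requires s at some successor in {s5}.
      At s5: s is false.
    So Dia s is false at s6.
    At s6: Box q requires q at every successor {s5}.
      q fails at s5, so Box q is false at s6.
Satisfying worlds: {s1, s6}

s1, s6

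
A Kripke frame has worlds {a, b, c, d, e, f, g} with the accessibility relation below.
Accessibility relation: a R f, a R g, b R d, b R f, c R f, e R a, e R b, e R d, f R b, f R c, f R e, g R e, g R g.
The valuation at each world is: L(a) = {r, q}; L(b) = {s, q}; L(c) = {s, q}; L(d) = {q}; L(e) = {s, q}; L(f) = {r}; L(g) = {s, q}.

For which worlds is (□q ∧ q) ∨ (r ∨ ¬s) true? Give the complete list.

Recall that □ψ holds at a world iff ψ holds at every accessible world, and ◇ψ holds iff ψ holds at some accessible world.
Let φ = (□q ∧ q) ∨ (r ∨ ¬s). Evaluate φ at each world:
  a (successors {f, g}): φ is true.
  b (successors {d, f}): φ is false.
  c (successors {f}): φ is false.
  d (successors ∅): φ is true.
  e (successors {a, b, d}): φ is true.
  f (successors {b, c, e}): φ is true.
  g (successors {e, g}): φ is true.
For instance, at b:
  At b: □q ∧ q is false, r ∨ ¬s is false, so (□q ∧ q) ∨ (r ∨ ¬s) is false.
    At b: □q is false, q is true, so □q ∧ q is false.
      At b: □q requires q at every successor {d, f}.
        q fails at f, so □q is false at b.
Satisfying worlds: {a, d, e, f, g}

a, d, e, f, g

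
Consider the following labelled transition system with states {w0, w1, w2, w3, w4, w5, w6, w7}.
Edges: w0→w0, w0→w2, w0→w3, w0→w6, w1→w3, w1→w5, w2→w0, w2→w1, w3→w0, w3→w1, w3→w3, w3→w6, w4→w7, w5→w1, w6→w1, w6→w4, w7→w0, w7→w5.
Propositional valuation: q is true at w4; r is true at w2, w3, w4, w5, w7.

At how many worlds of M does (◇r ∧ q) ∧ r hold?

Recall that ◇ψ holds at a world iff ψ holds at some accessible world.
Let φ = (◇r ∧ q) ∧ r. Evaluate φ at each world:
  w0 (successors {w0, w2, w3, w6}): φ is false.
  w1 (successors {w3, w5}): φ is false.
  w2 (successors {w0, w1}): φ is false.
  w3 (successors {w0, w1, w3, w6}): φ is false.
  w4 (successors {w7}): φ is true.
  w5 (successors {w1}): φ is false.
  w6 (successors {w1, w4}): φ is false.
  w7 (successors {w0, w5}): φ is false.
For instance, at w3:
  At w3: ◇r ∧ q is false, r is true, so (◇r ∧ q) ∧ r is false.
    At w3: ◇r is true, q is false, so ◇r ∧ q is false.
      At w3: ◇r requires r at some successor in {w0, w1, w3, w6}.
        r holds at w3, so ◇r is true at w3.
Satisfying worlds: {w4}

1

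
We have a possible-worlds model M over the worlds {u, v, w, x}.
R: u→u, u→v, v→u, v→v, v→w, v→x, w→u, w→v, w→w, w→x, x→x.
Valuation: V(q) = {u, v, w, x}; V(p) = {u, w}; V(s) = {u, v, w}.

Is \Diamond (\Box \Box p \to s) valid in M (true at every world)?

Let φ = \Diamond (\Box \Box p \to s). Evaluate φ at each world:
  u (successors {u, v}): φ is true.
  v (successors {u, v, w, x}): φ is true.
  w (successors {u, v, w, x}): φ is true.
  x (successors {x}): φ is true.
For instance, at v:
  At v: \Diamond (\Box \Box p \to s) requires \Box \Box p \to s at some successor in {u, v, w, x}.
    \Box \Box p \to s holds at u, so \Diamond (\Box \Box p \to s) is true at v.
      At u: \Box \Box p is false, s is true, so \Box \Box p \to s is true.

Yes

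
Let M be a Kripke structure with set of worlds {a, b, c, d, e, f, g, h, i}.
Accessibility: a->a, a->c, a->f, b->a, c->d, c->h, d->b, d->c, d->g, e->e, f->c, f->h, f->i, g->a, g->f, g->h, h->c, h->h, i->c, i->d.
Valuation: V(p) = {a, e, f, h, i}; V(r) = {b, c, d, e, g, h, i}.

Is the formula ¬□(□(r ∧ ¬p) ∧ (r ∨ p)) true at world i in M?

Yes

At i: □(□(r ∧ ¬p) ∧ (r ∨ p)) is false, so ¬□(□(r ∧ ¬p) ∧ (r ∨ p)) is true.
  At i: □(□(r ∧ ¬p) ∧ (r ∨ p)) requires □(r ∧ ¬p) ∧ (r ∨ p) at every successor {c, d}.
    □(r ∧ ¬p) ∧ (r ∨ p) fails at c, so □(□(r ∧ ¬p) ∧ (r ∨ p)) is false at i.
      At c: □(r ∧ ¬p) is false, r ∨ p is true, so □(r ∧ ¬p) ∧ (r ∨ p) is false.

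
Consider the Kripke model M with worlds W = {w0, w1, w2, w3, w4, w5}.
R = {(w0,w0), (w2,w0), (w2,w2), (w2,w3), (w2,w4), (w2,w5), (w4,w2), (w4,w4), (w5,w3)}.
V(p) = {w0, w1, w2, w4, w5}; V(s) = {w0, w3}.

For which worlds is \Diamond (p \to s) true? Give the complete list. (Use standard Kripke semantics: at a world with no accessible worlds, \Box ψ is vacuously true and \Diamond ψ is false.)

Let φ = \Diamond (p \to s). Evaluate φ at each world:
  w0 (successors {w0}): φ is true.
  w1 (successors ∅): φ is false.
  w2 (successors {w0, w2, w3, w4, w5}): φ is true.
  w3 (successors ∅): φ is false.
  w4 (successors {w2, w4}): φ is false.
  w5 (successors {w3}): φ is true.
For instance, at w5:
  At w5: \Diamond (p \to s) requires p \to s at some successor in {w3}.
    p \to s holds at w3, so \Diamond (p \to s) is true at w5.
Satisfying worlds: {w0, w2, w5}

w0, w2, w5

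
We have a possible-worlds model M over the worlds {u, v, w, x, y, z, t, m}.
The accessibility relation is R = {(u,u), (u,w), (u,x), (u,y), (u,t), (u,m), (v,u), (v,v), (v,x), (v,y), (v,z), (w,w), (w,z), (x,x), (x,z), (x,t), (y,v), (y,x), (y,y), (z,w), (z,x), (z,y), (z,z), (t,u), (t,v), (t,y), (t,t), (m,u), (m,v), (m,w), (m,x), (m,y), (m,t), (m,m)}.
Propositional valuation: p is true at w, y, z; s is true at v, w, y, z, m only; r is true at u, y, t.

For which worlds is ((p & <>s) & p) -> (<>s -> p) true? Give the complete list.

Let φ = ((p & <>s) & p) -> (<>s -> p). Evaluate φ at each world:
  u (successors {u, w, x, y, t, m}): φ is true.
  v (successors {u, v, x, y, z}): φ is true.
  w (successors {w, z}): φ is true.
  x (successors {x, z, t}): φ is true.
  y (successors {v, x, y}): φ is true.
  z (successors {w, x, y, z}): φ is true.
  t (successors {u, v, y, t}): φ is true.
  m (successors {u, v, w, x, y, t, m}): φ is true.
For instance, at t:
  At t: (p & <>s) & p is false, <>s -> p is false, so ((p & <>s) & p) -> (<>s -> p) is true.
    At t: p & <>s is false, p is false, so (p & <>s) & p is false.
      At t: p is false, <>s is true, so p & <>s is false.
    At t: <>s is true, p is false, so <>s -> p is false.
      At t: <>s requires s at some successor in {u, v, y, t}.
        s holds at v, so <>s is true at t.
Satisfying worlds: {u, v, w, x, y, z, t, m}

u, v, w, x, y, z, t, m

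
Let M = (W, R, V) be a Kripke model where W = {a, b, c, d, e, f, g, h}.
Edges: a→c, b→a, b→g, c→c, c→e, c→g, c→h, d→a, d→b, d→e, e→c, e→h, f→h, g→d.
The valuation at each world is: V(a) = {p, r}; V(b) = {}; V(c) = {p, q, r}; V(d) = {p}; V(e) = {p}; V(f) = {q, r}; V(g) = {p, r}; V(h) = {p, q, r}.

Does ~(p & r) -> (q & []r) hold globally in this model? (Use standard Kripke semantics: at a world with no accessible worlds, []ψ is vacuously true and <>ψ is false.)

No

Let φ = ~(p & r) -> (q & []r). Evaluate φ at each world:
  a (successors {c}): φ is true.
  b (successors {a, g}): φ is false.
  c (successors {c, e, g, h}): φ is true.
  d (successors {a, b, e}): φ is false.
  e (successors {c, h}): φ is false.
  f (successors {h}): φ is true.
  g (successors {d}): φ is true.
  h (successors ∅): φ is true.
Detail at b (counterexample):
  At b: ~(p & r) is true, q & []r is false, so ~(p & r) -> (q & []r) is false.
    At b: q is false, []r is true, so q & []r is false.
      At b: []r requires r at every successor {a, g}.
        At a: r is true.
        At g: r is true.
      So []r is true at b.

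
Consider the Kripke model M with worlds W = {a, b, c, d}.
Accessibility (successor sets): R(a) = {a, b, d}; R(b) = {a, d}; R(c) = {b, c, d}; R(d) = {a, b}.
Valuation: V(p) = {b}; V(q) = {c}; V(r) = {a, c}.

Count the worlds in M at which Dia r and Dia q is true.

1

Let φ = Dia r and Dia q. Evaluate φ at each world:
  a (successors {a, b, d}): φ is false.
  b (successors {a, d}): φ is false.
  c (successors {b, c, d}): φ is true.
  d (successors {a, b}): φ is false.
For instance, at d:
  At d: Dia r is true, Dia q is false, so Dia r and Dia q is false.
    At d: Dia r requires r at some successor in {a, b}.
      r holds at a, so Dia r is true at d.
    At d: Dia q requires q at some successor in {a, b}.
      At a: q is false.
      At b: q is false.
    So Dia q is false at d.
Satisfying worlds: {c}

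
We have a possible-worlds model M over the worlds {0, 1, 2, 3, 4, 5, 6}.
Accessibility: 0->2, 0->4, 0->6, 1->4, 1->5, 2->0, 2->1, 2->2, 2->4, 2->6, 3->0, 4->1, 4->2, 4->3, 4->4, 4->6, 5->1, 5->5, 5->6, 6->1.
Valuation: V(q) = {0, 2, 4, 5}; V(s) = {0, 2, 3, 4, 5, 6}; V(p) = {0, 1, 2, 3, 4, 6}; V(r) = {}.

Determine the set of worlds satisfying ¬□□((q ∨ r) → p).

Recall that □ψ holds at a world iff ψ holds at every accessible world, and ◇ψ holds iff ψ holds at some accessible world.
Let φ = ¬□□((q ∨ r) → p). Evaluate φ at each world:
  0 (successors {2, 4, 6}): φ is false.
  1 (successors {4, 5}): φ is true.
  2 (successors {0, 1, 2, 4, 6}): φ is true.
  3 (successors {0}): φ is false.
  4 (successors {1, 2, 3, 4, 6}): φ is true.
  5 (successors {1, 5, 6}): φ is true.
  6 (successors {1}): φ is true.
For instance, at 4:
  At 4: □□((q ∨ r) → p) is false, so ¬□□((q ∨ r) → p) is true.
    At 4: □□((q ∨ r) → p) requires □((q ∨ r) → p) at every successor {1, 2, 3, 4, 6}.
      □((q ∨ r) → p) fails at 1, so □□((q ∨ r) → p) is false at 4.
Satisfying worlds: {1, 2, 4, 5, 6}

1, 2, 4, 5, 6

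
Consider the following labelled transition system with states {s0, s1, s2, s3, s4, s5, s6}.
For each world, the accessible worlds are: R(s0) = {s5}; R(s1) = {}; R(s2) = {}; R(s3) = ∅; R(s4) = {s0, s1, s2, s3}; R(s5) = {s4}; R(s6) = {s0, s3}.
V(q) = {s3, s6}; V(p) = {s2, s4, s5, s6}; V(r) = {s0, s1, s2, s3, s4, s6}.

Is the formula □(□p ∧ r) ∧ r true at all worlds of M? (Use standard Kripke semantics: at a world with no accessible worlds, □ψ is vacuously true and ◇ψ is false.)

Let φ = □(□p ∧ r) ∧ r. Evaluate φ at each world:
  s0 (successors {s5}): φ is false.
  s1 (successors ∅): φ is true.
  s2 (successors ∅): φ is true.
  s3 (successors ∅): φ is true.
  s4 (successors {s0, s1, s2, s3}): φ is true.
  s5 (successors {s4}): φ is false.
  s6 (successors {s0, s3}): φ is true.
Detail at s0 (counterexample):
  At s0: □(□p ∧ r) is false, r is true, so □(□p ∧ r) ∧ r is false.
    At s0: □(□p ∧ r) requires □p ∧ r at every successor {s5}.
      □p ∧ r fails at s5, so □(□p ∧ r) is false at s0.

No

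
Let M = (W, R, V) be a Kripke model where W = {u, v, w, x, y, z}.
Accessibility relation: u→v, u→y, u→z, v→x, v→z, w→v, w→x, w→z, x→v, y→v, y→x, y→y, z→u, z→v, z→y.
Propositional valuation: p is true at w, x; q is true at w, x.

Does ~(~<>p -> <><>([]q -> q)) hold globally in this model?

No

Let φ = ~(~<>p -> <><>([]q -> q)). Evaluate φ at each world:
  u (successors {v, y, z}): φ is false.
  v (successors {x, z}): φ is false.
  w (successors {v, x, z}): φ is false.
  x (successors {v}): φ is false.
  y (successors {v, x, y}): φ is false.
  z (successors {u, v, y}): φ is false.
Detail at u (counterexample):
  At u: ~<>p -> <><>([]q -> q) is true, so ~(~<>p -> <><>([]q -> q)) is false.
    At u: ~<>p is true, <><>([]q -> q) is true, so ~<>p -> <><>([]q -> q) is true.
      At u: <>p is false, so ~<>p is true.
      At u: <><>([]q -> q) requires <>([]q -> q) at some successor in {v, y, z}.
        <>([]q -> q) holds at v, so <><>([]q -> q) is true at u.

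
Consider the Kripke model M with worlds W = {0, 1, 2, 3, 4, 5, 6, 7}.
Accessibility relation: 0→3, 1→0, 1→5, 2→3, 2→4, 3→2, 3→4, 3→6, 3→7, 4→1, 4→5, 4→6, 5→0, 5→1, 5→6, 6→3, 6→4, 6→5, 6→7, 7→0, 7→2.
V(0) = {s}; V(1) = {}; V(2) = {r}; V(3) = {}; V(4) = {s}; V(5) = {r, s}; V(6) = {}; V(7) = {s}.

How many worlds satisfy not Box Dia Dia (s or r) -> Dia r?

8

Let φ = not Box Dia Dia (s or r) -> Dia r. Evaluate φ at each world:
  0 (successors {3}): φ is true.
  1 (successors {0, 5}): φ is true.
  2 (successors {3, 4}): φ is true.
  3 (successors {2, 4, 6, 7}): φ is true.
  4 (successors {1, 5, 6}): φ is true.
  5 (successors {0, 1, 6}): φ is true.
  6 (successors {3, 4, 5, 7}): φ is true.
  7 (successors {0, 2}): φ is true.
For instance, at 7:
  At 7: not Box Dia Dia (s or r) is false, Dia r is true, so not Box Dia Dia (s or r) -> Dia r is true.
    At 7: Box Dia Dia (s or r) is true, so not Box Dia Dia (s or r) is false.
      At 7: Box Dia Dia (s or r) requires Dia Dia (s or r) at every successor {0, 2}.
        At 0: Dia Dia (s or r) is true.
        At 2: Dia Dia (s or r) is true.
      So Box Dia Dia (s or r) is true at 7.
    At 7: Dia r requires r at some successor in {0, 2}.
      r holds at 2, so Dia r is true at 7.
Satisfying worlds: {0, 1, 2, 3, 4, 5, 6, 7}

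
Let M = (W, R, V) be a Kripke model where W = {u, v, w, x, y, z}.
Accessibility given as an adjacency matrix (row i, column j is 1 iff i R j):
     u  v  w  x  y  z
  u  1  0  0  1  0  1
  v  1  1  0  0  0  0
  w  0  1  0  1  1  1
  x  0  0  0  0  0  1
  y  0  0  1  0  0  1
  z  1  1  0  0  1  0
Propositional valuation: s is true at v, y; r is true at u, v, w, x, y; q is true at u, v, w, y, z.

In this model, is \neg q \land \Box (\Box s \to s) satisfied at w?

Recall that \Box ψ holds at a world iff ψ holds at every accessible world, and \Diamond ψ holds iff ψ holds at some accessible world.
At w: \neg q is false, \Box (\Box s \to s) is true, so \neg q \land \Box (\Box s \to s) is false.
  At w: \Box (\Box s \to s) requires \Box s \to s at every successor {v, x, y, z}.
    At v: \Box s \to s is true.
    At x: \Box s \to s is true.
    At y: \Box s \to s is true.
    At z: \Box s \to s is true.
  So \Box (\Box s \to s) is true at w.

No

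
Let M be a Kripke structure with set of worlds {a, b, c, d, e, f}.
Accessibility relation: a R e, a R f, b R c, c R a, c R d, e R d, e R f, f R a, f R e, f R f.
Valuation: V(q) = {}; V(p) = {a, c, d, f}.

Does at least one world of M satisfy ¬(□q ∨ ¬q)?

No

Recall that □ψ holds at a world iff ψ holds at every accessible world, and ◇ψ holds iff ψ holds at some accessible world.
Let φ = ¬(□q ∨ ¬q). Evaluate φ at each world:
  a (successors {e, f}): φ is false.
  b (successors {c}): φ is false.
  c (successors {a, d}): φ is false.
  d (successors ∅): φ is false.
  e (successors {d, f}): φ is false.
  f (successors {a, e, f}): φ is false.
For instance, at c:
  At c: □q ∨ ¬q is true, so ¬(□q ∨ ¬q) is false.
    At c: □q is false, ¬q is true, so □q ∨ ¬q is true.
      At c: □q requires q at every successor {a, d}.
        q fails at a, so □q is false at c.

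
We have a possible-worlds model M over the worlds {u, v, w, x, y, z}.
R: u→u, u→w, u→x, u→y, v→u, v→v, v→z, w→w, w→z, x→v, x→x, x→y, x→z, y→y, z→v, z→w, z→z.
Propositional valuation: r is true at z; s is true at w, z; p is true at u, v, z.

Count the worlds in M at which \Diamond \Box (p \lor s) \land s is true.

Let φ = \Diamond \Box (p \lor s) \land s. Evaluate φ at each world:
  u (successors {u, w, x, y}): φ is false.
  v (successors {u, v, z}): φ is false.
  w (successors {w, z}): φ is true.
  x (successors {v, x, y, z}): φ is false.
  y (successors {y}): φ is false.
  z (successors {v, w, z}): φ is true.
For instance, at z:
  At z: \Diamond \Box (p \lor s) is true, s is true, so \Diamond \Box (p \lor s) \land s is true.
    At z: \Diamond \Box (p \lor s) requires \Box (p \lor s) at some successor in {v, w, z}.
      \Box (p \lor s) holds at v, so \Diamond \Box (p \lor s) is true at z.
Satisfying worlds: {w, z}

2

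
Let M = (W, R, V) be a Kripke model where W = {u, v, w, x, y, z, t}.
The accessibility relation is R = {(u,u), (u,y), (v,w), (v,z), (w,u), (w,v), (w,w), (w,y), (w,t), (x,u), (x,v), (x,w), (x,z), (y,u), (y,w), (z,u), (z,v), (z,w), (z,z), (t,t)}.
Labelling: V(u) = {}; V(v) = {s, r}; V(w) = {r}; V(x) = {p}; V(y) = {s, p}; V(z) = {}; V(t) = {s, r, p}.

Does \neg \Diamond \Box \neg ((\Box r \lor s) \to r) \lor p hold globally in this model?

Recall that \Box ψ holds at a world iff ψ holds at every accessible world, and \Diamond ψ holds iff ψ holds at some accessible world.
Let φ = \neg \Diamond \Box \neg ((\Box r \lor s) \to r) \lor p. Evaluate φ at each world:
  u (successors {u, y}): φ is true.
  v (successors {w, z}): φ is true.
  w (successors {u, v, w, y, t}): φ is true.
  x (successors {u, v, w, z}): φ is true.
  y (successors {u, w}): φ is true.
  z (successors {u, v, w, z}): φ is true.
  t (successors {t}): φ is true.
For instance, at t:
  At t: \neg \Diamond \Box \neg ((\Box r \lor s) \to r) is true, p is true, so \neg \Diamond \Box \neg ((\Box r \lor s) \to r) \lor p is true.
    At t: \Diamond \Box \neg ((\Box r \lor s) \to r) is false, so \neg \Diamond \Box \neg ((\Box r \lor s) \to r) is true.
      At t: \Diamond \Box \neg ((\Box r \lor s) \to r) requires \Box \neg ((\Box r \lor s) \to r) at some successor in {t}.
        At t: \Box \neg ((\Box r \lor s) \to r) is false.
      So \Diamond \Box \neg ((\Box r \lor s) \to r) is false at t.

Yes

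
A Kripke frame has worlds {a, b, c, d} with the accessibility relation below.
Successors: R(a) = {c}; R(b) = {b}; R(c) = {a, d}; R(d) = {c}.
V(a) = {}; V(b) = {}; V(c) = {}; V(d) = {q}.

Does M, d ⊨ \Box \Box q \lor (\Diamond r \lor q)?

Yes

Recall that \Box ψ holds at a world iff ψ holds at every accessible world, and \Diamond ψ holds iff ψ holds at some accessible world.
At d: \Box \Box q is false, \Diamond r \lor q is true, so \Box \Box q \lor (\Diamond r \lor q) is true.
  At d: \Box \Box q requires \Box q at every successor {c}.
    \Box q fails at c, so \Box \Box q is false at d.
      At c: \Box q requires q at every successor {a, d}.
        q fails at a, so \Box q is false at c.
  At d: \Diamond r is false, q is true, so \Diamond r \lor q is true.
    At d: \Diamond r requires r at some successor in {c}.
      At c: r is false.
    So \Diamond r is false at d.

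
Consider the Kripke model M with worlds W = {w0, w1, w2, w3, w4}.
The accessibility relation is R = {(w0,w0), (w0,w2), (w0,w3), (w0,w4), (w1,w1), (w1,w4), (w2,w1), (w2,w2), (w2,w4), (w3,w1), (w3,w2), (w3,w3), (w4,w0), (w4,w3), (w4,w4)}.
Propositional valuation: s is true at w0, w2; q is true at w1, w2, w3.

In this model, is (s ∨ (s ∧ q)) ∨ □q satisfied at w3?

Yes

At w3: s ∨ (s ∧ q) is false, □q is true, so (s ∨ (s ∧ q)) ∨ □q is true.
  At w3: □q requires q at every successor {w1, w2, w3}.
    At w1: q is true.
    At w2: q is true.
    At w3: q is true.
  So □q is true at w3.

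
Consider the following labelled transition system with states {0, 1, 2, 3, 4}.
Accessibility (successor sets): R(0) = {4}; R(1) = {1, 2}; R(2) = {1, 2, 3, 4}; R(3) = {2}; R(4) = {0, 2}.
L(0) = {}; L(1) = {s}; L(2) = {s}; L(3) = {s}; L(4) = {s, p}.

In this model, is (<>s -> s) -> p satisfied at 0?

Recall that <>ψ holds at a world iff ψ holds at some accessible world.
At 0: <>s -> s is false, p is false, so (<>s -> s) -> p is true.
  At 0: <>s is true, s is false, so <>s -> s is false.
    At 0: <>s requires s at some successor in {4}.
      s holds at 4, so <>s is true at 0.

Yes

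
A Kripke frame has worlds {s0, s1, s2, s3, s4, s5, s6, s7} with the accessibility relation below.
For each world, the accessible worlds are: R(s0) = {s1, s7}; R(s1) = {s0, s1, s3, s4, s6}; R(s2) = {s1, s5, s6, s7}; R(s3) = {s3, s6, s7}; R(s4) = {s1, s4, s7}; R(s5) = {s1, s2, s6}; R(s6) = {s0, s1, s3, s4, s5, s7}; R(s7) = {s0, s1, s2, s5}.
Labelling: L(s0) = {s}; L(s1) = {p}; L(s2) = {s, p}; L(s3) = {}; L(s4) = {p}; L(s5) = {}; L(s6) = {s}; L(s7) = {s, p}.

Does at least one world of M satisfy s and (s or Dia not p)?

Let φ = s and (s or Dia not p). Evaluate φ at each world:
  s0 (successors {s1, s7}): φ is true.
  s1 (successors {s0, s1, s3, s4, s6}): φ is false.
  s2 (successors {s1, s5, s6, s7}): φ is true.
  s3 (successors {s3, s6, s7}): φ is false.
  s4 (successors {s1, s4, s7}): φ is false.
  s5 (successors {s1, s2, s6}): φ is false.
  s6 (successors {s0, s1, s3, s4, s5, s7}): φ is true.
  s7 (successors {s0, s1, s2, s5}): φ is true.
Detail at s0 (witness):
  At s0: s is true, s or Dia not p is true, so s and (s or Dia not p) is true.
    At s0: s is true, Dia not p is false, so s or Dia not p is true.
      At s0: Dia not p requires not p at some successor in {s1, s7}.
        At s1: not p is false.
        At s7: not p is false.
      So Dia not p is false at s0.

Yes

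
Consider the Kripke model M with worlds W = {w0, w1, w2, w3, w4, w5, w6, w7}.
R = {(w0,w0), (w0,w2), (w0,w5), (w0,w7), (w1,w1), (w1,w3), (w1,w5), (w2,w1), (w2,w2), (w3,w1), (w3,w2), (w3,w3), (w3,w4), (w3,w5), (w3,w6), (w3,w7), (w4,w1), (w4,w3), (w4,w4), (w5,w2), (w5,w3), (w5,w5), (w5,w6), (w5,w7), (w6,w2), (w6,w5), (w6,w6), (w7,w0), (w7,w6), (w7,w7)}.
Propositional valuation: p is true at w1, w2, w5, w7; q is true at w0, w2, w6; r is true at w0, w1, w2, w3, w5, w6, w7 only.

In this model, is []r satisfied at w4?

At w4: []r requires r at every successor {w1, w3, w4}.
  r fails at w4, so []r is false at w4.

No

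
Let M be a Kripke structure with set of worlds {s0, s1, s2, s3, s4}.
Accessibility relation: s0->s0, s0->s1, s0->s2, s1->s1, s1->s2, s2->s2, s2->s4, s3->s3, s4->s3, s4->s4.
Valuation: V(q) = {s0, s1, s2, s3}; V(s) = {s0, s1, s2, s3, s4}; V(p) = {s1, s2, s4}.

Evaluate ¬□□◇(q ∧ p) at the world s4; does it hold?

At s4: □□◇(q ∧ p) is false, so ¬□□◇(q ∧ p) is true.
  At s4: □□◇(q ∧ p) requires □◇(q ∧ p) at every successor {s3, s4}.
    □◇(q ∧ p) fails at s3, so □□◇(q ∧ p) is false at s4.
      At s3: □◇(q ∧ p) requires ◇(q ∧ p) at every successor {s3}.
        ◇(q ∧ p) fails at s3, so □◇(q ∧ p) is false at s3.

Yes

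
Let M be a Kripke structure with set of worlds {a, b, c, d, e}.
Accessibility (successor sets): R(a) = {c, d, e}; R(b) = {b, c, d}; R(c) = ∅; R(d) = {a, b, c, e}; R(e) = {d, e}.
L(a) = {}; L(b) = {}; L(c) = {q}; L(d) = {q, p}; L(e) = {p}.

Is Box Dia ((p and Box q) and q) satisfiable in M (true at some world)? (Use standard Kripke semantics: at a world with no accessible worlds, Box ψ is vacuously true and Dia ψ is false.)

Yes

Let φ = Box Dia ((p and Box q) and q). Evaluate φ at each world:
  a (successors {c, d, e}): φ is false.
  b (successors {b, c, d}): φ is false.
  c (successors ∅): φ is true.
  d (successors {a, b, c, e}): φ is false.
  e (successors {d, e}): φ is false.
Detail at c (witness):
  At c: no accessible worlds, so Box Dia ((p and Box q) and q) holds vacuously.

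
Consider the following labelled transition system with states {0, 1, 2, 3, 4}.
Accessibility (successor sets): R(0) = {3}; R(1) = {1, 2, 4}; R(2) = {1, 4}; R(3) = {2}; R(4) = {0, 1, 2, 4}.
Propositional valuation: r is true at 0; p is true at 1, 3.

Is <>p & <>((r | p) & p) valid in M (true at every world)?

No

Let φ = <>p & <>((r | p) & p). Evaluate φ at each world:
  0 (successors {3}): φ is true.
  1 (successors {1, 2, 4}): φ is true.
  2 (successors {1, 4}): φ is true.
  3 (successors {2}): φ is false.
  4 (successors {0, 1, 2, 4}): φ is true.
Detail at 3 (counterexample):
  At 3: <>p is false, <>((r | p) & p) is false, so <>p & <>((r | p) & p) is false.
    At 3: <>p requires p at some successor in {2}.
      At 2: p is false.
    So <>p is false at 3.
    At 3: <>((r | p) & p) requires (r | p) & p at some successor in {2}.
      At 2: (r | p) & p is false.
    So <>((r | p) & p) is false at 3.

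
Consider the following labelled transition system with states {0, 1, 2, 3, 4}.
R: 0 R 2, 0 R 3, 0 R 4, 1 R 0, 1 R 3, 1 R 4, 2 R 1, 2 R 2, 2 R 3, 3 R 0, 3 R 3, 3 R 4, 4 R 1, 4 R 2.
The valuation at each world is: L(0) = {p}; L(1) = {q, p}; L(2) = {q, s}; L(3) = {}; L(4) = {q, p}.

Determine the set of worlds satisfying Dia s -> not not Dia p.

0, 1, 2, 3, 4

Let φ = Dia s -> not not Dia p. Evaluate φ at each world:
  0 (successors {2, 3, 4}): φ is true.
  1 (successors {0, 3, 4}): φ is true.
  2 (successors {1, 2, 3}): φ is true.
  3 (successors {0, 3, 4}): φ is true.
  4 (successors {1, 2}): φ is true.
For instance, at 3:
  At 3: Dia s is false, not not Dia p is true, so Dia s -> not not Dia p is true.
    At 3: Dia s requires s at some successor in {0, 3, 4}.
      At 0: s is false.
      At 3: s is false.
      At 4: s is false.
    So Dia s is false at 3.
    At 3: not Dia p is false, so not not Dia p is true.
      At 3: Dia p is true, so not Dia p is false.
Satisfying worlds: {0, 1, 2, 3, 4}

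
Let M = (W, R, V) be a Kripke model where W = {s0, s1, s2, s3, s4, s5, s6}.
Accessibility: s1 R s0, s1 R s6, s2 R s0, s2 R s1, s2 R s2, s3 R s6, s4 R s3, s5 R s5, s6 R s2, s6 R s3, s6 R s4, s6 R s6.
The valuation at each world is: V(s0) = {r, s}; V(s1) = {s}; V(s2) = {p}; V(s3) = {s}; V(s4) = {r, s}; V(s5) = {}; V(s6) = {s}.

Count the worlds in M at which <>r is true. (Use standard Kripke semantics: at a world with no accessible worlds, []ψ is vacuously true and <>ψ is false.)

Let φ = <>r. Evaluate φ at each world:
  s0 (successors ∅): φ is false.
  s1 (successors {s0, s6}): φ is true.
  s2 (successors {s0, s1, s2}): φ is true.
  s3 (successors {s6}): φ is false.
  s4 (successors {s3}): φ is false.
  s5 (successors {s5}): φ is false.
  s6 (successors {s2, s3, s4, s6}): φ is true.
For instance, at s4:
  At s4: <>r requires r at some successor in {s3}.
    At s3: r is false.
  So <>r is false at s4.
Satisfying worlds: {s1, s2, s6}

3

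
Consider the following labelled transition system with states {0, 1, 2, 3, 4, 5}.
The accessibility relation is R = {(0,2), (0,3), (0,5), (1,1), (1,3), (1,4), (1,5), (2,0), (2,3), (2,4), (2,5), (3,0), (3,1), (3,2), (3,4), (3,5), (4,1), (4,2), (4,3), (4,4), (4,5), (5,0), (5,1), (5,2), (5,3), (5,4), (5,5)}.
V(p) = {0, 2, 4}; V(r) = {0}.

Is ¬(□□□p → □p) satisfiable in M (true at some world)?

Recall that □ψ holds at a world iff ψ holds at every accessible world, and ◇ψ holds iff ψ holds at some accessible world.
Let φ = ¬(□□□p → □p). Evaluate φ at each world:
  0 (successors {2, 3, 5}): φ is false.
  1 (successors {1, 3, 4, 5}): φ is false.
  2 (successors {0, 3, 4, 5}): φ is false.
  3 (successors {0, 1, 2, 4, 5}): φ is false.
  4 (successors {1, 2, 3, 4, 5}): φ is false.
  5 (successors {0, 1, 2, 3, 4, 5}): φ is false.
For instance, at 5:
  At 5: □□□p → □p is true, so ¬(□□□p → □p) is false.
    At 5: □□□p is false, □p is false, so □□□p → □p is true.
      At 5: □□□p requires □□p at every successor {0, 1, 2, 3, 4, 5}.
        □□p fails at 0, so □□□p is false at 5.
      At 5: □p requires p at every successor {0, 1, 2, 3, 4, 5}.
        p fails at 1, so □p is false at 5.

No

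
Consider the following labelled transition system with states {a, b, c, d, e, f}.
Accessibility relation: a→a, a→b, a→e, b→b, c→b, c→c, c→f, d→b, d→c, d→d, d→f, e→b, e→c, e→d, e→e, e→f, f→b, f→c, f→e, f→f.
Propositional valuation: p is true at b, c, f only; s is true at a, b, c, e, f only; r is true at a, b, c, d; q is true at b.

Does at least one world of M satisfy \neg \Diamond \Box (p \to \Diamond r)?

Recall that \Box ψ holds at a world iff ψ holds at every accessible world, and \Diamond ψ holds iff ψ holds at some accessible world.
Let φ = \neg \Diamond \Box (p \to \Diamond r). Evaluate φ at each world:
  a (successors {a, b, e}): φ is false.
  b (successors {b}): φ is false.
  c (successors {b, c, f}): φ is false.
  d (successors {b, c, d, f}): φ is false.
  e (successors {b, c, d, e, f}): φ is false.
  f (successors {b, c, e, f}): φ is false.
For instance, at e:
  At e: \Diamond \Box (p \to \Diamond r) is true, so \neg \Diamond \Box (p \to \Diamond r) is false.
    At e: \Diamond \Box (p \to \Diamond r) requires \Box (p \to \Diamond r) at some successor in {b, c, d, e, f}.
      \Box (p \to \Diamond r) holds at b, so \Diamond \Box (p \to \Diamond r) is true at e.

No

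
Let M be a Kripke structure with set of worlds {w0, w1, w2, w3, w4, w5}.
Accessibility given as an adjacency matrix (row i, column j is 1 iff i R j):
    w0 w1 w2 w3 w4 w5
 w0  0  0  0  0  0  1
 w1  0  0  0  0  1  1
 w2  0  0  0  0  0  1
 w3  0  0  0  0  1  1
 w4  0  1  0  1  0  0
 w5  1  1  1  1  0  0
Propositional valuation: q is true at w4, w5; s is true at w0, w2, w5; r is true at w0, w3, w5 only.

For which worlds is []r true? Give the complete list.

Let φ = []r. Evaluate φ at each world:
  w0 (successors {w5}): φ is true.
  w1 (successors {w4, w5}): φ is false.
  w2 (successors {w5}): φ is true.
  w3 (successors {w4, w5}): φ is false.
  w4 (successors {w1, w3}): φ is false.
  w5 (successors {w0, w1, w2, w3}): φ is false.
For instance, at w4:
  At w4: []r requires r at every successor {w1, w3}.
    r fails at w1, so []r is false at w4.
Satisfying worlds: {w0, w2}

w0, w2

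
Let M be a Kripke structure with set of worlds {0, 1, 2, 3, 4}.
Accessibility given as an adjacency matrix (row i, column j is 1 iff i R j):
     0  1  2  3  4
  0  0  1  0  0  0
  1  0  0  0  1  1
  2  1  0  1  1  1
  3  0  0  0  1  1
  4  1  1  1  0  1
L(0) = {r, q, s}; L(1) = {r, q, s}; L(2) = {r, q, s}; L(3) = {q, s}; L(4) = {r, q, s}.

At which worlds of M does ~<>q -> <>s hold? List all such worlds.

0, 1, 2, 3, 4

Recall that <>ψ holds at a world iff ψ holds at some accessible world.
Let φ = ~<>q -> <>s. Evaluate φ at each world:
  0 (successors {1}): φ is true.
  1 (successors {3, 4}): φ is true.
  2 (successors {0, 2, 3, 4}): φ is true.
  3 (successors {3, 4}): φ is true.
  4 (successors {0, 1, 2, 4}): φ is true.
For instance, at 2:
  At 2: ~<>q is false, <>s is true, so ~<>q -> <>s is true.
    At 2: <>q is true, so ~<>q is false.
      At 2: <>q requires q at some successor in {0, 2, 3, 4}.
        q holds at 0, so <>q is true at 2.
    At 2: <>s requires s at some successor in {0, 2, 3, 4}.
      s holds at 0, so <>s is true at 2.
Satisfying worlds: {0, 1, 2, 3, 4}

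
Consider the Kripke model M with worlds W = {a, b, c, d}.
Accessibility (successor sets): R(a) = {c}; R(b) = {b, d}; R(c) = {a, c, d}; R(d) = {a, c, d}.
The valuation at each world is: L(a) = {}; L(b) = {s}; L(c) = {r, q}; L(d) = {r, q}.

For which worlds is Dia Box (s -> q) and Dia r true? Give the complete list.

a, b, c, d

Let φ = Dia Box (s -> q) and Dia r. Evaluate φ at each world:
  a (successors {c}): φ is true.
  b (successors {b, d}): φ is true.
  c (successors {a, c, d}): φ is true.
  d (successors {a, c, d}): φ is true.
For instance, at c:
  At c: Dia Box (s -> q) is true, Dia r is true, so Dia Box (s -> q) and Dia r is true.
    At c: Dia Box (s -> q) requires Box (s -> q) at some successor in {a, c, d}.
      Box (s -> q) holds at a, so Dia Box (s -> q) is true at c.
    At c: Dia r requires r at some successor in {a, c, d}.
      r holds at c, so Dia r is true at c.
Satisfying worlds: {a, b, c, d}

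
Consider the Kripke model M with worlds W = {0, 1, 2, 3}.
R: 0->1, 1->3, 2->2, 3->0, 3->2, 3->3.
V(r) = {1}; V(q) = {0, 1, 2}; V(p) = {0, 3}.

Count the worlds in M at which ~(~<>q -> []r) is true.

1

Let φ = ~(~<>q -> []r). Evaluate φ at each world:
  0 (successors {1}): φ is false.
  1 (successors {3}): φ is true.
  2 (successors {2}): φ is false.
  3 (successors {0, 2, 3}): φ is false.
For instance, at 1:
  At 1: ~<>q -> []r is false, so ~(~<>q -> []r) is true.
    At 1: ~<>q is true, []r is false, so ~<>q -> []r is false.
      At 1: <>q is false, so ~<>q is true.
      At 1: []r requires r at every successor {3}.
        r fails at 3, so []r is false at 1.
Satisfying worlds: {1}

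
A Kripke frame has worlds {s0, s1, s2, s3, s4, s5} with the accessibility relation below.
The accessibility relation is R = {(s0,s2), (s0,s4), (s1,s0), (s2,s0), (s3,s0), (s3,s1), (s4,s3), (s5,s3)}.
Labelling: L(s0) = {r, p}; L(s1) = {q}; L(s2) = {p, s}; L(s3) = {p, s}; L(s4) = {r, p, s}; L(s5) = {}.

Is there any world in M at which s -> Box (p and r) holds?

Let φ = s -> Box (p and r). Evaluate φ at each world:
  s0 (successors {s2, s4}): φ is true.
  s1 (successors {s0}): φ is true.
  s2 (successors {s0}): φ is true.
  s3 (successors {s0, s1}): φ is false.
  s4 (successors {s3}): φ is false.
  s5 (successors {s3}): φ is true.
Detail at s0 (witness):
  At s0: s is false, Box (p and r) is false, so s -> Box (p and r) is true.
    At s0: Box (p and r) requires p and r at every successor {s2, s4}.
      p and r fails at s2, so Box (p and r) is false at s0.

Yes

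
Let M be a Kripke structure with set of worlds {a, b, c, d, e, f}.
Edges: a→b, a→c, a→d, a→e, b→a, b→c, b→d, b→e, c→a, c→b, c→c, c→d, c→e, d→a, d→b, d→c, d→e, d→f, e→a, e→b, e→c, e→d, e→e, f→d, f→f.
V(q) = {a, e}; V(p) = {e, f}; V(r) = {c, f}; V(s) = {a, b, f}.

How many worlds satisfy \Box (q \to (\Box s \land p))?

Let φ = \Box (q \to (\Box s \land p)). Evaluate φ at each world:
  a (successors {b, c, d, e}): φ is false.
  b (successors {a, c, d, e}): φ is false.
  c (successors {a, b, c, d, e}): φ is false.
  d (successors {a, b, c, e, f}): φ is false.
  e (successors {a, b, c, d, e}): φ is false.
  f (successors {d, f}): φ is true.
For instance, at f:
  At f: \Box (q \to (\Box s \land p)) requires q \to (\Box s \land p) at every successor {d, f}.
      At d: q is false, \Box s \land p is false, so q \to (\Box s \land p) is true.
      At f: q is false, \Box s \land p is false, so q \to (\Box s \land p) is true.
  So \Box (q \to (\Box s \land p)) is true at f.
Satisfying worlds: {f}

1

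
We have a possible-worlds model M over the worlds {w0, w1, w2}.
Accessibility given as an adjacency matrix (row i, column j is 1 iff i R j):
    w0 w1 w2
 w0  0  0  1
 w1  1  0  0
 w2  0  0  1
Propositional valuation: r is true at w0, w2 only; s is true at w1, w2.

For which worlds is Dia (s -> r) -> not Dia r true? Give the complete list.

Let φ = Dia (s -> r) -> not Dia r. Evaluate φ at each world:
  w0 (successors {w2}): φ is false.
  w1 (successors {w0}): φ is false.
  w2 (successors {w2}): φ is false.
For instance, at w0:
  At w0: Dia (s -> r) is true, not Dia r is false, so Dia (s -> r) -> not Dia r is false.
    At w0: Dia (s -> r) requires s -> r at some successor in {w2}.
      s -> r holds at w2, so Dia (s -> r) is true at w0.
    At w0: Dia r is true, so not Dia r is false.
      At w0: Dia r requires r at some successor in {w2}.
        r holds at w2, so Dia r is true at w0.
Satisfying worlds: none.

none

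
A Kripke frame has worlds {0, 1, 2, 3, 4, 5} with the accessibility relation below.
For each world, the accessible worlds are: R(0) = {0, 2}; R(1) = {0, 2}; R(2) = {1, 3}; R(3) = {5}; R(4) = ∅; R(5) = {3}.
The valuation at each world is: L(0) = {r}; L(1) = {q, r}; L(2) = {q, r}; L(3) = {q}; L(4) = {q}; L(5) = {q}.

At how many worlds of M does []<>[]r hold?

3

Let φ = []<>[]r. Evaluate φ at each world:
  0 (successors {0, 2}): φ is true.
  1 (successors {0, 2}): φ is true.
  2 (successors {1, 3}): φ is false.
  3 (successors {5}): φ is false.
  4 (successors ∅): φ is true.
  5 (successors {3}): φ is false.
For instance, at 2:
  At 2: []<>[]r requires <>[]r at every successor {1, 3}.
    <>[]r fails at 3, so []<>[]r is false at 2.
      At 3: <>[]r requires []r at some successor in {5}.
        At 5: []r is false.
      So <>[]r is false at 3.
Satisfying worlds: {0, 1, 4}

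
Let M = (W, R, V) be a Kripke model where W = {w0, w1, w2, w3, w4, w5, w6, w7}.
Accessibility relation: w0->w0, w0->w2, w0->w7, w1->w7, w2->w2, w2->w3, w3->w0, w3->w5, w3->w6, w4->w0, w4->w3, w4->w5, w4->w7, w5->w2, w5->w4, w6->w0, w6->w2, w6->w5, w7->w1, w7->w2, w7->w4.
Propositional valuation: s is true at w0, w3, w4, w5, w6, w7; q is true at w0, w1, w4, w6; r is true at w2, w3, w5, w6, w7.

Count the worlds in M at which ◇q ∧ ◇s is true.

6

Let φ = ◇q ∧ ◇s. Evaluate φ at each world:
  w0 (successors {w0, w2, w7}): φ is true.
  w1 (successors {w7}): φ is false.
  w2 (successors {w2, w3}): φ is false.
  w3 (successors {w0, w5, w6}): φ is true.
  w4 (successors {w0, w3, w5, w7}): φ is true.
  w5 (successors {w2, w4}): φ is true.
  w6 (successors {w0, w2, w5}): φ is true.
  w7 (successors {w1, w2, w4}): φ is true.
For instance, at w1:
  At w1: ◇q is false, ◇s is true, so ◇q ∧ ◇s is false.
    At w1: ◇q requires q at some successor in {w7}.
      At w7: q is false.
    So ◇q is false at w1.
    At w1: ◇s requires s at some successor in {w7}.
      s holds at w7, so ◇s is true at w1.
Satisfying worlds: {w0, w3, w4, w5, w6, w7}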